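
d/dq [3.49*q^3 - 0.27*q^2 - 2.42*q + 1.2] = 10.47*q^2 - 0.54*q - 2.42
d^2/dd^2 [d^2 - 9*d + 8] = 2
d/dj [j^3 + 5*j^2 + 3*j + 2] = 3*j^2 + 10*j + 3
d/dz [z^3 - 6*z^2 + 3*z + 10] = 3*z^2 - 12*z + 3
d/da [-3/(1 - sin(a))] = -3*cos(a)/(sin(a) - 1)^2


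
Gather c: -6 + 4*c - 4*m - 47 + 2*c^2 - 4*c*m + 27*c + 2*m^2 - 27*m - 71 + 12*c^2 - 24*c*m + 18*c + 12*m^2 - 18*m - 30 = 14*c^2 + c*(49 - 28*m) + 14*m^2 - 49*m - 154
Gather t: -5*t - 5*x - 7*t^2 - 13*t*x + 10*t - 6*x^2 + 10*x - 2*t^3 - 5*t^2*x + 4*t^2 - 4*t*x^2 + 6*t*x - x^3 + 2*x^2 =-2*t^3 + t^2*(-5*x - 3) + t*(-4*x^2 - 7*x + 5) - x^3 - 4*x^2 + 5*x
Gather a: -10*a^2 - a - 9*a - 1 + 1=-10*a^2 - 10*a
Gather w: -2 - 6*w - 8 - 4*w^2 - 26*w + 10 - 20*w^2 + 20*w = -24*w^2 - 12*w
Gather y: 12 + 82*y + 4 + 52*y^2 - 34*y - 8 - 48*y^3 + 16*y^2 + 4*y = -48*y^3 + 68*y^2 + 52*y + 8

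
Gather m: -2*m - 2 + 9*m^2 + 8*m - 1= 9*m^2 + 6*m - 3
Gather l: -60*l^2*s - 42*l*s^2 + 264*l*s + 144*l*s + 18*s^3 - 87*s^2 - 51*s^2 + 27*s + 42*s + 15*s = -60*l^2*s + l*(-42*s^2 + 408*s) + 18*s^3 - 138*s^2 + 84*s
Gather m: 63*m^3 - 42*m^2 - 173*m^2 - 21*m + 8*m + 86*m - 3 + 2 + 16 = 63*m^3 - 215*m^2 + 73*m + 15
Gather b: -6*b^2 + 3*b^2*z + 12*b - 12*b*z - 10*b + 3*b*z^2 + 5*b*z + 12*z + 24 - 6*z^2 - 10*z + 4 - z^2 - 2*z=b^2*(3*z - 6) + b*(3*z^2 - 7*z + 2) - 7*z^2 + 28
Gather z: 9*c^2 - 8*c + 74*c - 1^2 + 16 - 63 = 9*c^2 + 66*c - 48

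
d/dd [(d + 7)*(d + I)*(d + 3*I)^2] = 4*d^3 + d^2*(21 + 21*I) + d*(-30 + 98*I) - 105 - 9*I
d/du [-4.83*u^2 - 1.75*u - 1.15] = -9.66*u - 1.75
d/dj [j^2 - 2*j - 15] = 2*j - 2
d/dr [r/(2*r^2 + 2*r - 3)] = (-2*r^2 - 3)/(4*r^4 + 8*r^3 - 8*r^2 - 12*r + 9)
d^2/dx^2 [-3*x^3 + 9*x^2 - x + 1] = 18 - 18*x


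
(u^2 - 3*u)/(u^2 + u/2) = 2*(u - 3)/(2*u + 1)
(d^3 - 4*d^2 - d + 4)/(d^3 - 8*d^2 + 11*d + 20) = (d - 1)/(d - 5)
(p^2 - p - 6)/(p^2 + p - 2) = (p - 3)/(p - 1)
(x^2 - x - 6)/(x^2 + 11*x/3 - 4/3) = 3*(x^2 - x - 6)/(3*x^2 + 11*x - 4)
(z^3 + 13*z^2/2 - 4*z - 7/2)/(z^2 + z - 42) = (2*z^2 - z - 1)/(2*(z - 6))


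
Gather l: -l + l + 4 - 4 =0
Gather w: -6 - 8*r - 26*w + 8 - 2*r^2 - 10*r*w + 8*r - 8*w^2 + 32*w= -2*r^2 - 8*w^2 + w*(6 - 10*r) + 2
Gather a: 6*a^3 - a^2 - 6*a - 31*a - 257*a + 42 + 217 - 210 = 6*a^3 - a^2 - 294*a + 49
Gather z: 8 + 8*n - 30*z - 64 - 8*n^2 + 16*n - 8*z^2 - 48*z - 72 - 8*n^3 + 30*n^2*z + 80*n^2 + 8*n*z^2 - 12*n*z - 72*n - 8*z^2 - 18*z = -8*n^3 + 72*n^2 - 48*n + z^2*(8*n - 16) + z*(30*n^2 - 12*n - 96) - 128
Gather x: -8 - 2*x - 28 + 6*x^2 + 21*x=6*x^2 + 19*x - 36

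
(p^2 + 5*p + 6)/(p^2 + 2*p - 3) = (p + 2)/(p - 1)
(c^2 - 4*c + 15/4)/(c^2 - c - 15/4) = (2*c - 3)/(2*c + 3)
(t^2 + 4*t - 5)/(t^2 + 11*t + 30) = (t - 1)/(t + 6)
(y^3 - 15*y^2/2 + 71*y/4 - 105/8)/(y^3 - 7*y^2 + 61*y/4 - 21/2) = (y - 5/2)/(y - 2)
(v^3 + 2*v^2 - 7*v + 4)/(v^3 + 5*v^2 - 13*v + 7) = (v + 4)/(v + 7)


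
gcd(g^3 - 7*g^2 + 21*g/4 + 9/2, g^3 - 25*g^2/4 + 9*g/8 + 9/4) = g^2 - 11*g/2 - 3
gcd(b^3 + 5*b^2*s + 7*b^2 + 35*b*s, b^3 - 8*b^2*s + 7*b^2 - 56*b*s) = b^2 + 7*b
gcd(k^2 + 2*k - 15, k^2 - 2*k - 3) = k - 3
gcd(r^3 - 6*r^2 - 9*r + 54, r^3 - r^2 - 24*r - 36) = r^2 - 3*r - 18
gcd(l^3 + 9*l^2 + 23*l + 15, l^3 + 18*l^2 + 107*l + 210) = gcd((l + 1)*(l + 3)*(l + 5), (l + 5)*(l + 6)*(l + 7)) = l + 5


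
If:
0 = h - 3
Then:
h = 3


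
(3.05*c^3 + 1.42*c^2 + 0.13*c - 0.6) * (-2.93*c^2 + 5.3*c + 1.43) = -8.9365*c^5 + 12.0044*c^4 + 11.5066*c^3 + 4.4776*c^2 - 2.9941*c - 0.858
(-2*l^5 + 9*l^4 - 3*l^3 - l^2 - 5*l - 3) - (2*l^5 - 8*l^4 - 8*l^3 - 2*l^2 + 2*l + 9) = -4*l^5 + 17*l^4 + 5*l^3 + l^2 - 7*l - 12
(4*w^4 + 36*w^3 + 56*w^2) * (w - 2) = 4*w^5 + 28*w^4 - 16*w^3 - 112*w^2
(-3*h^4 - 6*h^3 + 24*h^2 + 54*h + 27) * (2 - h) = 3*h^5 - 36*h^3 - 6*h^2 + 81*h + 54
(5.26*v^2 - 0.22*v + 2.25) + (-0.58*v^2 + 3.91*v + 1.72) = 4.68*v^2 + 3.69*v + 3.97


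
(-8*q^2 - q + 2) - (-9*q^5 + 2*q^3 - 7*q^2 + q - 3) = 9*q^5 - 2*q^3 - q^2 - 2*q + 5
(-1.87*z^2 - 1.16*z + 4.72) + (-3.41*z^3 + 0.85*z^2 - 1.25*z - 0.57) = -3.41*z^3 - 1.02*z^2 - 2.41*z + 4.15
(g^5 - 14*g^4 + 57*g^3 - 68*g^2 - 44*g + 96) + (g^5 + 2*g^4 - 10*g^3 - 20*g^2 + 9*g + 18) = 2*g^5 - 12*g^4 + 47*g^3 - 88*g^2 - 35*g + 114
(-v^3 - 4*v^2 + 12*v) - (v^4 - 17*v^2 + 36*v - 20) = -v^4 - v^3 + 13*v^2 - 24*v + 20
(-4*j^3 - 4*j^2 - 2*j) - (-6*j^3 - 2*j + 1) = 2*j^3 - 4*j^2 - 1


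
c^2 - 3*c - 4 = (c - 4)*(c + 1)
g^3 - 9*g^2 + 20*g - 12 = (g - 6)*(g - 2)*(g - 1)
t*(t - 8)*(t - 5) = t^3 - 13*t^2 + 40*t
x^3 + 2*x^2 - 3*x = x*(x - 1)*(x + 3)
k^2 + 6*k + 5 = (k + 1)*(k + 5)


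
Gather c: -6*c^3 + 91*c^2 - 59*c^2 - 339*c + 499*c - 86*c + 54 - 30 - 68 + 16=-6*c^3 + 32*c^2 + 74*c - 28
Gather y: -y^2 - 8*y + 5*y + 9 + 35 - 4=-y^2 - 3*y + 40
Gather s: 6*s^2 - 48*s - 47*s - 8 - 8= 6*s^2 - 95*s - 16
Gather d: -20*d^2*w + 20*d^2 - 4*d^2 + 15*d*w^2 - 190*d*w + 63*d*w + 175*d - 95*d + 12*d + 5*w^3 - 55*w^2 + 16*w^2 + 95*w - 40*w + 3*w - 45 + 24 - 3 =d^2*(16 - 20*w) + d*(15*w^2 - 127*w + 92) + 5*w^3 - 39*w^2 + 58*w - 24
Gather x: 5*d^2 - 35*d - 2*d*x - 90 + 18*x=5*d^2 - 35*d + x*(18 - 2*d) - 90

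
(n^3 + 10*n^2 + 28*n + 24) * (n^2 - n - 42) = n^5 + 9*n^4 - 24*n^3 - 424*n^2 - 1200*n - 1008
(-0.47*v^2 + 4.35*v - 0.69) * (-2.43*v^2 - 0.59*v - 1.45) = 1.1421*v^4 - 10.2932*v^3 - 0.208299999999999*v^2 - 5.9004*v + 1.0005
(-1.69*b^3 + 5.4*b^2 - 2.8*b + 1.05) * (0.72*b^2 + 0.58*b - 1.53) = -1.2168*b^5 + 2.9078*b^4 + 3.7017*b^3 - 9.13*b^2 + 4.893*b - 1.6065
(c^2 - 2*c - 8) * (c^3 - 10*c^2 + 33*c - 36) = c^5 - 12*c^4 + 45*c^3 - 22*c^2 - 192*c + 288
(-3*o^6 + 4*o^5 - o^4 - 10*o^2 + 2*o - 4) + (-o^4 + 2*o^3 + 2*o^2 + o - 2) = -3*o^6 + 4*o^5 - 2*o^4 + 2*o^3 - 8*o^2 + 3*o - 6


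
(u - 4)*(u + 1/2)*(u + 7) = u^3 + 7*u^2/2 - 53*u/2 - 14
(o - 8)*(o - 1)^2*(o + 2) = o^4 - 8*o^3 - 3*o^2 + 26*o - 16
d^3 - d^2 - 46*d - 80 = (d - 8)*(d + 2)*(d + 5)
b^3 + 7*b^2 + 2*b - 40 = (b - 2)*(b + 4)*(b + 5)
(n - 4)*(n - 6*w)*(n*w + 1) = n^3*w - 6*n^2*w^2 - 4*n^2*w + n^2 + 24*n*w^2 - 6*n*w - 4*n + 24*w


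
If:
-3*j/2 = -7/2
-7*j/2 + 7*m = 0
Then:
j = 7/3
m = 7/6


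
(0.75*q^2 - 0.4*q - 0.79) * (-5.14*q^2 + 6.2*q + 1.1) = -3.855*q^4 + 6.706*q^3 + 2.4056*q^2 - 5.338*q - 0.869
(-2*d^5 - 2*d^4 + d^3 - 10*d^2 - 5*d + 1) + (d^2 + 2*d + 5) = -2*d^5 - 2*d^4 + d^3 - 9*d^2 - 3*d + 6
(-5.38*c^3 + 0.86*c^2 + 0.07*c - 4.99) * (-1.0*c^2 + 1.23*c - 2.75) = 5.38*c^5 - 7.4774*c^4 + 15.7828*c^3 + 2.7111*c^2 - 6.3302*c + 13.7225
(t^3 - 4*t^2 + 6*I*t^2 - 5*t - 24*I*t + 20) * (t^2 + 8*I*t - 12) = t^5 - 4*t^4 + 14*I*t^4 - 65*t^3 - 56*I*t^3 + 260*t^2 - 112*I*t^2 + 60*t + 448*I*t - 240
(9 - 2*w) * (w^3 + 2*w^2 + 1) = -2*w^4 + 5*w^3 + 18*w^2 - 2*w + 9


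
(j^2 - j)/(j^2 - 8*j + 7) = j/(j - 7)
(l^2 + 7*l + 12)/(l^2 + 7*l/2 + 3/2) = 2*(l + 4)/(2*l + 1)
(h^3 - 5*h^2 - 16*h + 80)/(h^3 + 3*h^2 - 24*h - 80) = (h - 4)/(h + 4)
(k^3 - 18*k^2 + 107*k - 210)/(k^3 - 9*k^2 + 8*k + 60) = (k - 7)/(k + 2)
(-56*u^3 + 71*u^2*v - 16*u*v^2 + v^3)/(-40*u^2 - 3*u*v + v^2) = (7*u^2 - 8*u*v + v^2)/(5*u + v)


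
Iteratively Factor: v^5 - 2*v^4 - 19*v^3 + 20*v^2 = (v)*(v^4 - 2*v^3 - 19*v^2 + 20*v) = v*(v - 5)*(v^3 + 3*v^2 - 4*v) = v*(v - 5)*(v - 1)*(v^2 + 4*v) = v^2*(v - 5)*(v - 1)*(v + 4)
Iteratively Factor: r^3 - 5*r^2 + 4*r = (r - 4)*(r^2 - r) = r*(r - 4)*(r - 1)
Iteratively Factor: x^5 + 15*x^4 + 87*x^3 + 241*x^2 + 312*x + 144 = (x + 3)*(x^4 + 12*x^3 + 51*x^2 + 88*x + 48) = (x + 1)*(x + 3)*(x^3 + 11*x^2 + 40*x + 48) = (x + 1)*(x + 3)^2*(x^2 + 8*x + 16) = (x + 1)*(x + 3)^2*(x + 4)*(x + 4)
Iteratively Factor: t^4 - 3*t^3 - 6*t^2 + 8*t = (t - 4)*(t^3 + t^2 - 2*t) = (t - 4)*(t + 2)*(t^2 - t) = t*(t - 4)*(t + 2)*(t - 1)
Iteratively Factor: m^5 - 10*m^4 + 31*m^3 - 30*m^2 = (m - 2)*(m^4 - 8*m^3 + 15*m^2) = (m - 5)*(m - 2)*(m^3 - 3*m^2) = m*(m - 5)*(m - 2)*(m^2 - 3*m) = m^2*(m - 5)*(m - 2)*(m - 3)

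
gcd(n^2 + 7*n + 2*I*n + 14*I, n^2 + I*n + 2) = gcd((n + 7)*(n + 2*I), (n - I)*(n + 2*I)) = n + 2*I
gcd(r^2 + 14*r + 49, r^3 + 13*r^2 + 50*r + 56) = r + 7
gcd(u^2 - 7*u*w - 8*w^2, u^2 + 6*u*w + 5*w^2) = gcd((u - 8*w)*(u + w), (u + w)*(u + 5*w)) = u + w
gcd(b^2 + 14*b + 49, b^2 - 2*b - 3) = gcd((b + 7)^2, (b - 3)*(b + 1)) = 1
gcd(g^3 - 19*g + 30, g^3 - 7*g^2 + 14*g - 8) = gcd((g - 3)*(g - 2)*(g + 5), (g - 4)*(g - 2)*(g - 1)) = g - 2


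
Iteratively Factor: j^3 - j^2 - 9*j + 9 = (j - 3)*(j^2 + 2*j - 3) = (j - 3)*(j + 3)*(j - 1)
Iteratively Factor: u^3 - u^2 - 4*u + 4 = (u + 2)*(u^2 - 3*u + 2) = (u - 1)*(u + 2)*(u - 2)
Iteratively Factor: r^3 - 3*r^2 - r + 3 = (r - 3)*(r^2 - 1) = (r - 3)*(r + 1)*(r - 1)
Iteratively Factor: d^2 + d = (d)*(d + 1)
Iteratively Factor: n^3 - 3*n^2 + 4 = (n + 1)*(n^2 - 4*n + 4) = (n - 2)*(n + 1)*(n - 2)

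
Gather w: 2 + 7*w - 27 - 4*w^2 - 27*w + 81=-4*w^2 - 20*w + 56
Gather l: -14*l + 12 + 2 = 14 - 14*l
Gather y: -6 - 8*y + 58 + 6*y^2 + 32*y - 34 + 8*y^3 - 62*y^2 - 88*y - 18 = 8*y^3 - 56*y^2 - 64*y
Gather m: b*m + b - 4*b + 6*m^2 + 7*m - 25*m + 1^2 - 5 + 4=-3*b + 6*m^2 + m*(b - 18)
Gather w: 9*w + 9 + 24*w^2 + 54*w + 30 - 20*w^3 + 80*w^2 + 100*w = -20*w^3 + 104*w^2 + 163*w + 39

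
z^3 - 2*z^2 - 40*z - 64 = (z - 8)*(z + 2)*(z + 4)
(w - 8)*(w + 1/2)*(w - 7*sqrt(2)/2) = w^3 - 15*w^2/2 - 7*sqrt(2)*w^2/2 - 4*w + 105*sqrt(2)*w/4 + 14*sqrt(2)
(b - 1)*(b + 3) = b^2 + 2*b - 3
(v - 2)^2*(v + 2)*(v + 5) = v^4 + 3*v^3 - 14*v^2 - 12*v + 40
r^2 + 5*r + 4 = (r + 1)*(r + 4)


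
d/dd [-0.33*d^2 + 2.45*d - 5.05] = 2.45 - 0.66*d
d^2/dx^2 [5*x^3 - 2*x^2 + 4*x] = 30*x - 4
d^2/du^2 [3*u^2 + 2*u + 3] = 6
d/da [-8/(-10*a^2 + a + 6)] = 8*(1 - 20*a)/(-10*a^2 + a + 6)^2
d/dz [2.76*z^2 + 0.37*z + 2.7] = 5.52*z + 0.37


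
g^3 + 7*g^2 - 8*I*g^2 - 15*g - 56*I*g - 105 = (g + 7)*(g - 5*I)*(g - 3*I)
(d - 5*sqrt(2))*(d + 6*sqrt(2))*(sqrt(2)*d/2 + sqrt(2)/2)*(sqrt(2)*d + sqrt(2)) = d^4 + sqrt(2)*d^3 + 2*d^3 - 59*d^2 + 2*sqrt(2)*d^2 - 120*d + sqrt(2)*d - 60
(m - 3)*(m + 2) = m^2 - m - 6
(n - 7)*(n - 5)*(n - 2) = n^3 - 14*n^2 + 59*n - 70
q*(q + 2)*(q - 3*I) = q^3 + 2*q^2 - 3*I*q^2 - 6*I*q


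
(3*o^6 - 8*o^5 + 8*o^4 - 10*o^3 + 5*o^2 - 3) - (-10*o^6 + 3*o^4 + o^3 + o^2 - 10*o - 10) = 13*o^6 - 8*o^5 + 5*o^4 - 11*o^3 + 4*o^2 + 10*o + 7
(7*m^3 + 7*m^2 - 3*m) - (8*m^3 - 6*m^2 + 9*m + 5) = -m^3 + 13*m^2 - 12*m - 5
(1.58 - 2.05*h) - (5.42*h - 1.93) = 3.51 - 7.47*h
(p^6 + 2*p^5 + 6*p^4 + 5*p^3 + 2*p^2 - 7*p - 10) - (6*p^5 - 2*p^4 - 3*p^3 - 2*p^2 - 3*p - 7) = p^6 - 4*p^5 + 8*p^4 + 8*p^3 + 4*p^2 - 4*p - 3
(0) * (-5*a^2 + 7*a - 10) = 0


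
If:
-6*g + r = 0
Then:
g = r/6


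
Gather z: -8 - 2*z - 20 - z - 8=-3*z - 36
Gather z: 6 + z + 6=z + 12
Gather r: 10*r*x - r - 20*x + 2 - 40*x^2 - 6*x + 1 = r*(10*x - 1) - 40*x^2 - 26*x + 3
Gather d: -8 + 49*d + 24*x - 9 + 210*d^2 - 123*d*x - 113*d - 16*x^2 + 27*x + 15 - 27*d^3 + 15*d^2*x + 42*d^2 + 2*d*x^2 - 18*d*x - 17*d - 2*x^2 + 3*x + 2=-27*d^3 + d^2*(15*x + 252) + d*(2*x^2 - 141*x - 81) - 18*x^2 + 54*x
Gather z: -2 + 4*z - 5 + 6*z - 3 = 10*z - 10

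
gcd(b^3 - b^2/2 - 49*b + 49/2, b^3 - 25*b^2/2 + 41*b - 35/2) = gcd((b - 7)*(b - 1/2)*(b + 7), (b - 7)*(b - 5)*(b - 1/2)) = b^2 - 15*b/2 + 7/2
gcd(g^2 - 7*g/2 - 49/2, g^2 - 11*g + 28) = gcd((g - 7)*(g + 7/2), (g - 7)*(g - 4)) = g - 7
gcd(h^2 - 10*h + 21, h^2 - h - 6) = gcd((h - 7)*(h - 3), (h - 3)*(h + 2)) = h - 3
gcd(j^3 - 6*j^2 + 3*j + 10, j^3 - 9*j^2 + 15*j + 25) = j^2 - 4*j - 5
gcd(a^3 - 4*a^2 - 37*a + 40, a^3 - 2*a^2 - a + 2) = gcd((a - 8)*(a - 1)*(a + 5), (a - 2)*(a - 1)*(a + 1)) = a - 1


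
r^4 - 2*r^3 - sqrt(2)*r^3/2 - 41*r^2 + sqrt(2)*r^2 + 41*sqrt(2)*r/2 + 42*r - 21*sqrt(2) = (r - 7)*(r - 1)*(r + 6)*(r - sqrt(2)/2)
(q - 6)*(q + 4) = q^2 - 2*q - 24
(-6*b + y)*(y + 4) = -6*b*y - 24*b + y^2 + 4*y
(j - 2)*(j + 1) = j^2 - j - 2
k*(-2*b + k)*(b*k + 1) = -2*b^2*k^2 + b*k^3 - 2*b*k + k^2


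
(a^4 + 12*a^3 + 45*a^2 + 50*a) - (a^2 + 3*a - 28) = a^4 + 12*a^3 + 44*a^2 + 47*a + 28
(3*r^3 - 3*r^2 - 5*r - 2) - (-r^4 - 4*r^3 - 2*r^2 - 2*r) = r^4 + 7*r^3 - r^2 - 3*r - 2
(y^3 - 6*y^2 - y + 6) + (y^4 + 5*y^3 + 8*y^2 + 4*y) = y^4 + 6*y^3 + 2*y^2 + 3*y + 6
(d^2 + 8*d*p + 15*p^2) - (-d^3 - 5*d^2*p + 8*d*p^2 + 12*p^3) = d^3 + 5*d^2*p + d^2 - 8*d*p^2 + 8*d*p - 12*p^3 + 15*p^2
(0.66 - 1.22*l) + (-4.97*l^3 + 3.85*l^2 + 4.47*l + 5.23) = -4.97*l^3 + 3.85*l^2 + 3.25*l + 5.89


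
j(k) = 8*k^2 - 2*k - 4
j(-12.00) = 1172.00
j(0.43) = -3.38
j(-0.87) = 3.80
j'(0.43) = 4.88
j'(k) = 16*k - 2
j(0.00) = -4.00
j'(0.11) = -0.24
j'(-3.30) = -54.80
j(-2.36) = 45.28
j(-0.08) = -3.79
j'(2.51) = 38.16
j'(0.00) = -2.00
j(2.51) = 41.38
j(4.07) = 120.38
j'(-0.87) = -15.92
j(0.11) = -4.12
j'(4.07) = 63.12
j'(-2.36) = -39.76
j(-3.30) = 89.72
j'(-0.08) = -3.28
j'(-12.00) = -194.00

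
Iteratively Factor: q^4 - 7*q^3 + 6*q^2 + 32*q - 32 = (q + 2)*(q^3 - 9*q^2 + 24*q - 16) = (q - 4)*(q + 2)*(q^2 - 5*q + 4) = (q - 4)*(q - 1)*(q + 2)*(q - 4)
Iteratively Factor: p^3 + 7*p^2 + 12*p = (p + 4)*(p^2 + 3*p) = p*(p + 4)*(p + 3)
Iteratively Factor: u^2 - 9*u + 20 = (u - 5)*(u - 4)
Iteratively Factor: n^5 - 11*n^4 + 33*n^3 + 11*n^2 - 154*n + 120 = (n - 1)*(n^4 - 10*n^3 + 23*n^2 + 34*n - 120) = (n - 3)*(n - 1)*(n^3 - 7*n^2 + 2*n + 40) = (n - 5)*(n - 3)*(n - 1)*(n^2 - 2*n - 8) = (n - 5)*(n - 4)*(n - 3)*(n - 1)*(n + 2)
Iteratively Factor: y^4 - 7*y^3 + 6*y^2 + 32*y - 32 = (y + 2)*(y^3 - 9*y^2 + 24*y - 16) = (y - 4)*(y + 2)*(y^2 - 5*y + 4) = (y - 4)*(y - 1)*(y + 2)*(y - 4)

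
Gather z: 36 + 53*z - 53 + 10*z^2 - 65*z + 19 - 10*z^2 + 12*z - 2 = 0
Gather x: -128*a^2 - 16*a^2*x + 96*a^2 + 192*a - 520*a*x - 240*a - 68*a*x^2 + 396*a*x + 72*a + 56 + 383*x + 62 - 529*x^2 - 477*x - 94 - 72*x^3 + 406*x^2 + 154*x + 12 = -32*a^2 + 24*a - 72*x^3 + x^2*(-68*a - 123) + x*(-16*a^2 - 124*a + 60) + 36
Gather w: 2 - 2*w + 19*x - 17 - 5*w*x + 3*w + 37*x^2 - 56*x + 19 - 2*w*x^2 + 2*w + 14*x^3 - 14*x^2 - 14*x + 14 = w*(-2*x^2 - 5*x + 3) + 14*x^3 + 23*x^2 - 51*x + 18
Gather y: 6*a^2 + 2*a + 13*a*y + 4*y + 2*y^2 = 6*a^2 + 2*a + 2*y^2 + y*(13*a + 4)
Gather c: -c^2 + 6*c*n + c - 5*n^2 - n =-c^2 + c*(6*n + 1) - 5*n^2 - n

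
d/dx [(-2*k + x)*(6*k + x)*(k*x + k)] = k*(-12*k^2 + 8*k*x + 4*k + 3*x^2 + 2*x)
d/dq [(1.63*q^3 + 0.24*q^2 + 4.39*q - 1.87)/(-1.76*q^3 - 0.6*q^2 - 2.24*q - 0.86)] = (1.77635683940025e-15*q^5 - 0.5556*q^4 + 8.1504*q^3 - 11.9826*q^2 - 2.6568*q - 7.9642)/(3.0976*q^6 + 2.112*q^5 + 8.2448*q^4 + 5.7152*q^3 + 6.0496*q^2 + 3.8528*q + 0.7396)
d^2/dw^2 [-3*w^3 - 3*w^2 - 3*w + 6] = -18*w - 6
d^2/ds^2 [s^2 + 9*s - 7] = 2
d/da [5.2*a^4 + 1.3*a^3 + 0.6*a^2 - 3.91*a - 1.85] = 20.8*a^3 + 3.9*a^2 + 1.2*a - 3.91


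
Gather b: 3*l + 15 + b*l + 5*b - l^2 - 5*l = b*(l + 5) - l^2 - 2*l + 15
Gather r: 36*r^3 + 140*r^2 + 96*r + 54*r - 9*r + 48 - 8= 36*r^3 + 140*r^2 + 141*r + 40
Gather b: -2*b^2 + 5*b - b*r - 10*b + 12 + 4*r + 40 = -2*b^2 + b*(-r - 5) + 4*r + 52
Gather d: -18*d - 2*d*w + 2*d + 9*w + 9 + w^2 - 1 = d*(-2*w - 16) + w^2 + 9*w + 8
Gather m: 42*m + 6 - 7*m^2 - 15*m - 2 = -7*m^2 + 27*m + 4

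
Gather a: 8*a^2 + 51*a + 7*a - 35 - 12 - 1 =8*a^2 + 58*a - 48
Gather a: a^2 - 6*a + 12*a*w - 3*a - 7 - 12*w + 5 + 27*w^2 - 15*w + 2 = a^2 + a*(12*w - 9) + 27*w^2 - 27*w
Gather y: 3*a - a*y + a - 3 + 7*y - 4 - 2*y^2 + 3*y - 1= 4*a - 2*y^2 + y*(10 - a) - 8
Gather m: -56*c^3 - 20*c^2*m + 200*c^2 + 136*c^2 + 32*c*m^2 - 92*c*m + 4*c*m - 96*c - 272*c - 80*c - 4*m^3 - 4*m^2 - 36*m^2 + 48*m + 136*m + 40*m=-56*c^3 + 336*c^2 - 448*c - 4*m^3 + m^2*(32*c - 40) + m*(-20*c^2 - 88*c + 224)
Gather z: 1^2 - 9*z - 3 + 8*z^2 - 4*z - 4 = 8*z^2 - 13*z - 6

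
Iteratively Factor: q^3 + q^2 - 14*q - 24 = (q + 2)*(q^2 - q - 12) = (q - 4)*(q + 2)*(q + 3)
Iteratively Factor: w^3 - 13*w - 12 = (w + 1)*(w^2 - w - 12) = (w - 4)*(w + 1)*(w + 3)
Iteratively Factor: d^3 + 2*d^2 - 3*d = (d - 1)*(d^2 + 3*d) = (d - 1)*(d + 3)*(d)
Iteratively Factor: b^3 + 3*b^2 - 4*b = (b + 4)*(b^2 - b) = b*(b + 4)*(b - 1)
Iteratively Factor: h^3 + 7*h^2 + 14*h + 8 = (h + 4)*(h^2 + 3*h + 2) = (h + 1)*(h + 4)*(h + 2)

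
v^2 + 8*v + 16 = (v + 4)^2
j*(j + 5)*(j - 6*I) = j^3 + 5*j^2 - 6*I*j^2 - 30*I*j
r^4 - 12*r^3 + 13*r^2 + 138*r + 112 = (r - 8)*(r - 7)*(r + 1)*(r + 2)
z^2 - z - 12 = (z - 4)*(z + 3)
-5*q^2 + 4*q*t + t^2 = (-q + t)*(5*q + t)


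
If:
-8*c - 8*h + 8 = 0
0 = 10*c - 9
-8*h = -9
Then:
No Solution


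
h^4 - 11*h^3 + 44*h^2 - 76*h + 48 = (h - 4)*(h - 3)*(h - 2)^2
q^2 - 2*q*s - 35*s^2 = (q - 7*s)*(q + 5*s)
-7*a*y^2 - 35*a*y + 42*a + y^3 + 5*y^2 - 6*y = (-7*a + y)*(y - 1)*(y + 6)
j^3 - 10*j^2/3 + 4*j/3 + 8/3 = (j - 2)^2*(j + 2/3)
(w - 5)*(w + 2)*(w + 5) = w^3 + 2*w^2 - 25*w - 50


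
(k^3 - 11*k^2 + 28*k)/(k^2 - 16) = k*(k - 7)/(k + 4)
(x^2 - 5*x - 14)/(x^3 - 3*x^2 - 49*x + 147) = (x + 2)/(x^2 + 4*x - 21)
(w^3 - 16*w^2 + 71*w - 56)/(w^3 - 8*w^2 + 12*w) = (w^3 - 16*w^2 + 71*w - 56)/(w*(w^2 - 8*w + 12))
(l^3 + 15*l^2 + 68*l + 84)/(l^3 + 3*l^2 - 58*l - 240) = (l^2 + 9*l + 14)/(l^2 - 3*l - 40)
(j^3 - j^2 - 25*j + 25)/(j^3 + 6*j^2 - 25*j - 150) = (j - 1)/(j + 6)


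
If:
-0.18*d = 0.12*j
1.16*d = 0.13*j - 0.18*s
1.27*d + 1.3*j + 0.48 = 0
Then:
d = 0.71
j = -1.06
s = -5.31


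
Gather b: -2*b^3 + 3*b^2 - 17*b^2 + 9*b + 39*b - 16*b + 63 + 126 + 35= -2*b^3 - 14*b^2 + 32*b + 224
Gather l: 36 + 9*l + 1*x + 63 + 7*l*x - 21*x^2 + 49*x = l*(7*x + 9) - 21*x^2 + 50*x + 99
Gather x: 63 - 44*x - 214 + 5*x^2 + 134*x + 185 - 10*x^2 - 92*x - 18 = -5*x^2 - 2*x + 16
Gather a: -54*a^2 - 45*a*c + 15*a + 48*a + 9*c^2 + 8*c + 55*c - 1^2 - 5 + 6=-54*a^2 + a*(63 - 45*c) + 9*c^2 + 63*c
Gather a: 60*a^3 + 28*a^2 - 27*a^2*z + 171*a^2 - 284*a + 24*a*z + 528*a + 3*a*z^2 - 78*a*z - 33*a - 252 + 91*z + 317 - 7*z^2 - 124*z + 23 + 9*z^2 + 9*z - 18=60*a^3 + a^2*(199 - 27*z) + a*(3*z^2 - 54*z + 211) + 2*z^2 - 24*z + 70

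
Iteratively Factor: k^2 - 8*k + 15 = (k - 5)*(k - 3)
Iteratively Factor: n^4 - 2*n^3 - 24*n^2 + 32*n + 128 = (n + 2)*(n^3 - 4*n^2 - 16*n + 64) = (n + 2)*(n + 4)*(n^2 - 8*n + 16) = (n - 4)*(n + 2)*(n + 4)*(n - 4)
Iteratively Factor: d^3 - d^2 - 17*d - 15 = (d - 5)*(d^2 + 4*d + 3) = (d - 5)*(d + 3)*(d + 1)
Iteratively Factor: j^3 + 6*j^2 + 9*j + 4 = (j + 1)*(j^2 + 5*j + 4) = (j + 1)^2*(j + 4)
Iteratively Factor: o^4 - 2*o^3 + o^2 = (o)*(o^3 - 2*o^2 + o) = o*(o - 1)*(o^2 - o) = o*(o - 1)^2*(o)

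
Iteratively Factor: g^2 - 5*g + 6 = (g - 3)*(g - 2)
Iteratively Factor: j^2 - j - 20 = (j - 5)*(j + 4)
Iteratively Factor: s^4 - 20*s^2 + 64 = (s + 2)*(s^3 - 2*s^2 - 16*s + 32) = (s - 4)*(s + 2)*(s^2 + 2*s - 8) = (s - 4)*(s - 2)*(s + 2)*(s + 4)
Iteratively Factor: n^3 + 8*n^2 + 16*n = (n + 4)*(n^2 + 4*n) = (n + 4)^2*(n)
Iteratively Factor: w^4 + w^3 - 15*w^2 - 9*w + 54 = (w - 2)*(w^3 + 3*w^2 - 9*w - 27) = (w - 2)*(w + 3)*(w^2 - 9) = (w - 2)*(w + 3)^2*(w - 3)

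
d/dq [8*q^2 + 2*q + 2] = 16*q + 2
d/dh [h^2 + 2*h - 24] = 2*h + 2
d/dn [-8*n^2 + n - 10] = 1 - 16*n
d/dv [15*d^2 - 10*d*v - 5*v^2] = -10*d - 10*v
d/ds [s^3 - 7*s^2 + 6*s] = 3*s^2 - 14*s + 6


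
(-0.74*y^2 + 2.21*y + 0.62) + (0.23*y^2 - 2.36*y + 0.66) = -0.51*y^2 - 0.15*y + 1.28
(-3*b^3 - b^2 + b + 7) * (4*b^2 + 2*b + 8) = -12*b^5 - 10*b^4 - 22*b^3 + 22*b^2 + 22*b + 56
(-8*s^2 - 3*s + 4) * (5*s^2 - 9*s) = -40*s^4 + 57*s^3 + 47*s^2 - 36*s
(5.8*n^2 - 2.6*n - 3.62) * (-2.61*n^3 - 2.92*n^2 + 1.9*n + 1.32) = -15.138*n^5 - 10.15*n^4 + 28.0602*n^3 + 13.2864*n^2 - 10.31*n - 4.7784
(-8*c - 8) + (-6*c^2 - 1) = -6*c^2 - 8*c - 9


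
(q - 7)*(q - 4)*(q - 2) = q^3 - 13*q^2 + 50*q - 56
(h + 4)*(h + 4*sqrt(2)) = h^2 + 4*h + 4*sqrt(2)*h + 16*sqrt(2)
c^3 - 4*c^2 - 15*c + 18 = (c - 6)*(c - 1)*(c + 3)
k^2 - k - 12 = (k - 4)*(k + 3)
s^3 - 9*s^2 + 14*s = s*(s - 7)*(s - 2)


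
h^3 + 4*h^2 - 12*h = h*(h - 2)*(h + 6)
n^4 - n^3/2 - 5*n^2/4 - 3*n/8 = n*(n - 3/2)*(n + 1/2)^2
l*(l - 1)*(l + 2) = l^3 + l^2 - 2*l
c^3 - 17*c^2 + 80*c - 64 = (c - 8)^2*(c - 1)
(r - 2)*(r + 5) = r^2 + 3*r - 10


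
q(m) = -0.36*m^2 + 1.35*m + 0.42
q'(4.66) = -2.01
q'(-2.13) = 2.88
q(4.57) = -0.93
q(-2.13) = -4.09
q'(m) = 1.35 - 0.72*m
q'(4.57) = -1.94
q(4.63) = -1.05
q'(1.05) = 0.59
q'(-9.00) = 7.83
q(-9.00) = -40.89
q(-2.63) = -5.62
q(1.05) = 1.44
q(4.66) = -1.11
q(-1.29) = -1.92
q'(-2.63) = 3.24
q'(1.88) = -0.00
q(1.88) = 1.69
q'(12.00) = -7.29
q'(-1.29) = 2.28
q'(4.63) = -1.98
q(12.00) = -35.22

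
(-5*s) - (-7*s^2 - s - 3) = 7*s^2 - 4*s + 3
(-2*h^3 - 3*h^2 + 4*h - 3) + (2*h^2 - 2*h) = -2*h^3 - h^2 + 2*h - 3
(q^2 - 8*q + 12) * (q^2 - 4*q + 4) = q^4 - 12*q^3 + 48*q^2 - 80*q + 48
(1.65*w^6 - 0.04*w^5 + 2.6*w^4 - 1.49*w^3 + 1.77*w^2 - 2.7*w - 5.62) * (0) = 0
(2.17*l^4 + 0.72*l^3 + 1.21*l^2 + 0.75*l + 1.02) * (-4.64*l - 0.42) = -10.0688*l^5 - 4.2522*l^4 - 5.9168*l^3 - 3.9882*l^2 - 5.0478*l - 0.4284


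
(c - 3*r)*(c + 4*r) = c^2 + c*r - 12*r^2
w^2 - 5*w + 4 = (w - 4)*(w - 1)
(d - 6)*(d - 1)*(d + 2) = d^3 - 5*d^2 - 8*d + 12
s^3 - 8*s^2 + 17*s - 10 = (s - 5)*(s - 2)*(s - 1)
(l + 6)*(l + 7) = l^2 + 13*l + 42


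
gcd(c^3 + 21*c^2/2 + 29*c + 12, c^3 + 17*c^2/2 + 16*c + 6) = c^2 + 13*c/2 + 3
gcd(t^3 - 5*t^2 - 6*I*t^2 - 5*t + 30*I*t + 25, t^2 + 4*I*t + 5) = t - I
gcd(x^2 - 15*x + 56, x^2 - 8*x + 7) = x - 7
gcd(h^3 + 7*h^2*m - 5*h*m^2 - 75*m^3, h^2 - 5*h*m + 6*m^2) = h - 3*m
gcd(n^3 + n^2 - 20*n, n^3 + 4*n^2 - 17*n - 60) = n^2 + n - 20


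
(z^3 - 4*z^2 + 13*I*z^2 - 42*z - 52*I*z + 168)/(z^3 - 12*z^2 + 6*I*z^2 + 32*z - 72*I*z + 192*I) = (z + 7*I)/(z - 8)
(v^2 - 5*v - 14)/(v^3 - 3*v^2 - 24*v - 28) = 1/(v + 2)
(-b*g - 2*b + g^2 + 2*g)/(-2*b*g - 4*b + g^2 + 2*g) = (b - g)/(2*b - g)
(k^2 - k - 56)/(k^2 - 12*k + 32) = (k + 7)/(k - 4)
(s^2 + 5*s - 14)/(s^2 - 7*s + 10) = (s + 7)/(s - 5)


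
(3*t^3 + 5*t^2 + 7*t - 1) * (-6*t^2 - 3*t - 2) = -18*t^5 - 39*t^4 - 63*t^3 - 25*t^2 - 11*t + 2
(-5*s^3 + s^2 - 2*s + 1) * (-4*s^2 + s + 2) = 20*s^5 - 9*s^4 - s^3 - 4*s^2 - 3*s + 2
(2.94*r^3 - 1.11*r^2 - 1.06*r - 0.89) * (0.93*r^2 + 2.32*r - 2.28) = 2.7342*r^5 + 5.7885*r^4 - 10.2642*r^3 - 0.7561*r^2 + 0.352*r + 2.0292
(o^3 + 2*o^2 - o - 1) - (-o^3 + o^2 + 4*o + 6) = 2*o^3 + o^2 - 5*o - 7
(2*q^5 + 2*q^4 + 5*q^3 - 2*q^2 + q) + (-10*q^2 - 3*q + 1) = 2*q^5 + 2*q^4 + 5*q^3 - 12*q^2 - 2*q + 1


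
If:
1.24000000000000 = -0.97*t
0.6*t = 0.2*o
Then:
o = -3.84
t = -1.28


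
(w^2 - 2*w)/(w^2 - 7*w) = (w - 2)/(w - 7)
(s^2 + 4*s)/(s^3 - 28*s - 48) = s/(s^2 - 4*s - 12)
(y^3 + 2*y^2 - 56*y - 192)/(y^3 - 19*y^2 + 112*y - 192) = (y^2 + 10*y + 24)/(y^2 - 11*y + 24)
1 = 1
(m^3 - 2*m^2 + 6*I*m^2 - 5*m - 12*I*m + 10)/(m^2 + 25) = (m^2 + m*(-2 + I) - 2*I)/(m - 5*I)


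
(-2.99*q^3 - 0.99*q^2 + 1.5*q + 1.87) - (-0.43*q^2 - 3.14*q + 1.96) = -2.99*q^3 - 0.56*q^2 + 4.64*q - 0.0899999999999999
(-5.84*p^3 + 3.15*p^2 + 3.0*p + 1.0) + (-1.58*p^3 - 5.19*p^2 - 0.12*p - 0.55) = -7.42*p^3 - 2.04*p^2 + 2.88*p + 0.45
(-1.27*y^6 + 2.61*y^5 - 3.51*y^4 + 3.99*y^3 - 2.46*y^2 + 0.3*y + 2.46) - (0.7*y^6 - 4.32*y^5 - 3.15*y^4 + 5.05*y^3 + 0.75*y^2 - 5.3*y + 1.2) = -1.97*y^6 + 6.93*y^5 - 0.36*y^4 - 1.06*y^3 - 3.21*y^2 + 5.6*y + 1.26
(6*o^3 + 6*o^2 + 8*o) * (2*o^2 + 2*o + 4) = 12*o^5 + 24*o^4 + 52*o^3 + 40*o^2 + 32*o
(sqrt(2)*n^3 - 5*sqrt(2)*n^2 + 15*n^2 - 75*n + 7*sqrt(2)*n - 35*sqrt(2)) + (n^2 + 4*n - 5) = sqrt(2)*n^3 - 5*sqrt(2)*n^2 + 16*n^2 - 71*n + 7*sqrt(2)*n - 35*sqrt(2) - 5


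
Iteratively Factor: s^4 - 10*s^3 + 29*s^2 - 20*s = (s - 5)*(s^3 - 5*s^2 + 4*s) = s*(s - 5)*(s^2 - 5*s + 4) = s*(s - 5)*(s - 4)*(s - 1)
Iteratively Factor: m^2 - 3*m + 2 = (m - 2)*(m - 1)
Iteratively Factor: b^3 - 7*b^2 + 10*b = (b - 5)*(b^2 - 2*b) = b*(b - 5)*(b - 2)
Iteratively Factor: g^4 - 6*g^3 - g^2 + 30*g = (g)*(g^3 - 6*g^2 - g + 30) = g*(g - 5)*(g^2 - g - 6) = g*(g - 5)*(g + 2)*(g - 3)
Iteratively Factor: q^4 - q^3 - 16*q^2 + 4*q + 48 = (q + 3)*(q^3 - 4*q^2 - 4*q + 16) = (q + 2)*(q + 3)*(q^2 - 6*q + 8) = (q - 2)*(q + 2)*(q + 3)*(q - 4)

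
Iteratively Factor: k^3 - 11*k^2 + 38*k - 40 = (k - 5)*(k^2 - 6*k + 8) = (k - 5)*(k - 4)*(k - 2)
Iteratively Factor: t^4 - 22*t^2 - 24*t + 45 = (t - 1)*(t^3 + t^2 - 21*t - 45) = (t - 1)*(t + 3)*(t^2 - 2*t - 15) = (t - 5)*(t - 1)*(t + 3)*(t + 3)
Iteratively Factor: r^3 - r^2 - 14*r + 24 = (r - 3)*(r^2 + 2*r - 8) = (r - 3)*(r - 2)*(r + 4)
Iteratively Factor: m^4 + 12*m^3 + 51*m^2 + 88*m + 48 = (m + 3)*(m^3 + 9*m^2 + 24*m + 16) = (m + 3)*(m + 4)*(m^2 + 5*m + 4) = (m + 3)*(m + 4)^2*(m + 1)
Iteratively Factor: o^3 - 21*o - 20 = (o + 4)*(o^2 - 4*o - 5) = (o - 5)*(o + 4)*(o + 1)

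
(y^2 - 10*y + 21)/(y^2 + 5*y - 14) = (y^2 - 10*y + 21)/(y^2 + 5*y - 14)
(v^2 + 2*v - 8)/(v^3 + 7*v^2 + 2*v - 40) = 1/(v + 5)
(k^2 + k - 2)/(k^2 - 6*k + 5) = (k + 2)/(k - 5)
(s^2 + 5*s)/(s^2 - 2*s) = (s + 5)/(s - 2)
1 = 1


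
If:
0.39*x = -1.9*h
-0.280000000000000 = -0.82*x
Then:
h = -0.07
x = 0.34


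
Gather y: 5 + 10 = 15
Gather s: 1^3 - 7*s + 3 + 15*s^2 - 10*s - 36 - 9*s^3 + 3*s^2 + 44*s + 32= -9*s^3 + 18*s^2 + 27*s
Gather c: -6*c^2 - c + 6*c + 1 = -6*c^2 + 5*c + 1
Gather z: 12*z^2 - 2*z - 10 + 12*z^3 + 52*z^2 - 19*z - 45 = 12*z^3 + 64*z^2 - 21*z - 55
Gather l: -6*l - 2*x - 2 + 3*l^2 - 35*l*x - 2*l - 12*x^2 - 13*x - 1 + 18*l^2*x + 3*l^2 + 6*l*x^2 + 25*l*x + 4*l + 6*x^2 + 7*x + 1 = l^2*(18*x + 6) + l*(6*x^2 - 10*x - 4) - 6*x^2 - 8*x - 2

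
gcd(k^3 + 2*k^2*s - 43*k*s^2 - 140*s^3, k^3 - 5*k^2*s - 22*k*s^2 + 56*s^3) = -k^2 + 3*k*s + 28*s^2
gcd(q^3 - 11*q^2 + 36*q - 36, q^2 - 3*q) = q - 3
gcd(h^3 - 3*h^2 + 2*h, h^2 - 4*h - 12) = 1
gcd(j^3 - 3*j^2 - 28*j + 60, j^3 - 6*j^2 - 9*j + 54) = j - 6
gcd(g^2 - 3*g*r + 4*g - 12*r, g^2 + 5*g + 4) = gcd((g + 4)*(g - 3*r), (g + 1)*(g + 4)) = g + 4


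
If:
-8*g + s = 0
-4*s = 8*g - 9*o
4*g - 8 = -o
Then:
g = 18/19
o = 80/19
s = 144/19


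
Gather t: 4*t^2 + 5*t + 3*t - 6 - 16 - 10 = 4*t^2 + 8*t - 32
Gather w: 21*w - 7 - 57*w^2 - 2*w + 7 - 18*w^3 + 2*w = -18*w^3 - 57*w^2 + 21*w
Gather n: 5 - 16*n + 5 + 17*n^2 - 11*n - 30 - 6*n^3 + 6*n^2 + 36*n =-6*n^3 + 23*n^2 + 9*n - 20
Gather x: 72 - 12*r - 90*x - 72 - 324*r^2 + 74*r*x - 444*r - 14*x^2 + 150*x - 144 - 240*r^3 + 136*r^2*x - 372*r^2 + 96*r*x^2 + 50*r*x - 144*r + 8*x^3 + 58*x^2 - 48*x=-240*r^3 - 696*r^2 - 600*r + 8*x^3 + x^2*(96*r + 44) + x*(136*r^2 + 124*r + 12) - 144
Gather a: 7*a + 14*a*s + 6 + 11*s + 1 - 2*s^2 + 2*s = a*(14*s + 7) - 2*s^2 + 13*s + 7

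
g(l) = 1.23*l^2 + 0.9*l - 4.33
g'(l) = 2.46*l + 0.9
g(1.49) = -0.26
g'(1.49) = 4.57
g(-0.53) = -4.46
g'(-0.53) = -0.40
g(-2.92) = 3.53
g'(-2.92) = -6.28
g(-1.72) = -2.24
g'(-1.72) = -3.33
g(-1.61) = -2.59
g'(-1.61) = -3.06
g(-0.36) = -4.49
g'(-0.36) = 0.01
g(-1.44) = -3.08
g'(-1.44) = -2.64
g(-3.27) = 5.88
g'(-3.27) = -7.14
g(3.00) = 9.44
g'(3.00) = 8.28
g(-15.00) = 258.92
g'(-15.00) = -36.00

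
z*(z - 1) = z^2 - z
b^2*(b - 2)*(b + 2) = b^4 - 4*b^2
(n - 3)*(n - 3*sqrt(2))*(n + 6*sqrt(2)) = n^3 - 3*n^2 + 3*sqrt(2)*n^2 - 36*n - 9*sqrt(2)*n + 108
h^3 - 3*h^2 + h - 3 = (h - 3)*(h - I)*(h + I)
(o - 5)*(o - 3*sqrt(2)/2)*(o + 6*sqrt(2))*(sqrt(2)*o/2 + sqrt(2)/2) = sqrt(2)*o^4/2 - 2*sqrt(2)*o^3 + 9*o^3/2 - 18*o^2 - 23*sqrt(2)*o^2/2 - 45*o/2 + 36*sqrt(2)*o + 45*sqrt(2)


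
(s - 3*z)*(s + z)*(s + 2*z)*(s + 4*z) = s^4 + 4*s^3*z - 7*s^2*z^2 - 34*s*z^3 - 24*z^4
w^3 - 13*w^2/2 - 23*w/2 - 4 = (w - 8)*(w + 1/2)*(w + 1)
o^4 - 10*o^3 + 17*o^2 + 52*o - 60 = (o - 6)*(o - 5)*(o - 1)*(o + 2)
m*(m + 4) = m^2 + 4*m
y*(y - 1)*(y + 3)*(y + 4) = y^4 + 6*y^3 + 5*y^2 - 12*y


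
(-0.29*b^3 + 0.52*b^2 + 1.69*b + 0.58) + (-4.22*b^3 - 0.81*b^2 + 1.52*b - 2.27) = -4.51*b^3 - 0.29*b^2 + 3.21*b - 1.69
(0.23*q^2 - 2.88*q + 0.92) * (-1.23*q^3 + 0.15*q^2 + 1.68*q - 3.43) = -0.2829*q^5 + 3.5769*q^4 - 1.1772*q^3 - 5.4893*q^2 + 11.424*q - 3.1556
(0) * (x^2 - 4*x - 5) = 0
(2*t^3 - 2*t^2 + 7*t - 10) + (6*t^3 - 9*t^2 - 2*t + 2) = 8*t^3 - 11*t^2 + 5*t - 8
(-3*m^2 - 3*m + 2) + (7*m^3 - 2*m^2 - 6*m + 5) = 7*m^3 - 5*m^2 - 9*m + 7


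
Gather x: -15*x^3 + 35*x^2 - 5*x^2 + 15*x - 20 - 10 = -15*x^3 + 30*x^2 + 15*x - 30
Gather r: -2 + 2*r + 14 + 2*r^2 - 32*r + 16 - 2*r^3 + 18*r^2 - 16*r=-2*r^3 + 20*r^2 - 46*r + 28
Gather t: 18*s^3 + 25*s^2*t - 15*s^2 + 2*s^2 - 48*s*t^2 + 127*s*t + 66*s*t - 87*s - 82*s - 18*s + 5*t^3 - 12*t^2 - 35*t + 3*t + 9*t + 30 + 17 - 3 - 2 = 18*s^3 - 13*s^2 - 187*s + 5*t^3 + t^2*(-48*s - 12) + t*(25*s^2 + 193*s - 23) + 42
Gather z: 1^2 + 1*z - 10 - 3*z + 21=12 - 2*z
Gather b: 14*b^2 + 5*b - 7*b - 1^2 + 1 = 14*b^2 - 2*b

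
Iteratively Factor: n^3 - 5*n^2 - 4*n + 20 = (n + 2)*(n^2 - 7*n + 10) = (n - 5)*(n + 2)*(n - 2)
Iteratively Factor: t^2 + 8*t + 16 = (t + 4)*(t + 4)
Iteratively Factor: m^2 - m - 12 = (m - 4)*(m + 3)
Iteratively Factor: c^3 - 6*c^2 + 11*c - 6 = (c - 2)*(c^2 - 4*c + 3) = (c - 2)*(c - 1)*(c - 3)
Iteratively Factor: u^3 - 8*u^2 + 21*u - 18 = (u - 3)*(u^2 - 5*u + 6) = (u - 3)^2*(u - 2)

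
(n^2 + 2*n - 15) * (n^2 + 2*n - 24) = n^4 + 4*n^3 - 35*n^2 - 78*n + 360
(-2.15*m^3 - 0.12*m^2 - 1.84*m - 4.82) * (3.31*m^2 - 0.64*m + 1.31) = -7.1165*m^5 + 0.9788*m^4 - 8.8301*m^3 - 14.9338*m^2 + 0.6744*m - 6.3142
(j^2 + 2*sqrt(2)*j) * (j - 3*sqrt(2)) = j^3 - sqrt(2)*j^2 - 12*j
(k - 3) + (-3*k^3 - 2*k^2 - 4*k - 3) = -3*k^3 - 2*k^2 - 3*k - 6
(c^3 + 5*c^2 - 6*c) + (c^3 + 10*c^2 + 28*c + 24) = 2*c^3 + 15*c^2 + 22*c + 24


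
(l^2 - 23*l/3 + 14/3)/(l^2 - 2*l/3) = (l - 7)/l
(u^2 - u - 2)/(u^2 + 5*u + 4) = (u - 2)/(u + 4)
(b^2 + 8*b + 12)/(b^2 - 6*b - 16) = (b + 6)/(b - 8)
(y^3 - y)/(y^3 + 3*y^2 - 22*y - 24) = y*(y - 1)/(y^2 + 2*y - 24)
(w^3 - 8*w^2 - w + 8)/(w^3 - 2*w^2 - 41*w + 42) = (w^2 - 7*w - 8)/(w^2 - w - 42)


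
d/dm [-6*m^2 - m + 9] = -12*m - 1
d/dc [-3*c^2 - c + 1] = -6*c - 1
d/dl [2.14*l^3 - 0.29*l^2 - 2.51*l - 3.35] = 6.42*l^2 - 0.58*l - 2.51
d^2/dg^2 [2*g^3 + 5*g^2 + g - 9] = 12*g + 10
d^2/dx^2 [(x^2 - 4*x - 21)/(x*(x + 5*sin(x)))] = (2*x^2*(x + 5*sin(x))^2 + x^2*(x + 5*sin(x))*((8 - 4*x)*(5*cos(x) + 1) + (5*x^2 - 20*x - 105)*sin(x)) - 2*x^2*(5*cos(x) + 1)^2*(-x^2 + 4*x + 21) + 4*x*(2 - x)*(x + 5*sin(x))^2 - 2*x*(x + 5*sin(x))*(5*cos(x) + 1)*(-x^2 + 4*x + 21) + (x + 5*sin(x))^2*(2*x^2 - 8*x - 42))/(x^3*(x + 5*sin(x))^3)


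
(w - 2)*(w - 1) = w^2 - 3*w + 2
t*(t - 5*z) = t^2 - 5*t*z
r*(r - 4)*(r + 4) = r^3 - 16*r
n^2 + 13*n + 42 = (n + 6)*(n + 7)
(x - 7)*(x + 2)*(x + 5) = x^3 - 39*x - 70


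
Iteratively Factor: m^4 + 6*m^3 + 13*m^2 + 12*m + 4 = (m + 1)*(m^3 + 5*m^2 + 8*m + 4) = (m + 1)*(m + 2)*(m^2 + 3*m + 2) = (m + 1)^2*(m + 2)*(m + 2)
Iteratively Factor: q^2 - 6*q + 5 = (q - 1)*(q - 5)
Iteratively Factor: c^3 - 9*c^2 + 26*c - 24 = (c - 3)*(c^2 - 6*c + 8) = (c - 4)*(c - 3)*(c - 2)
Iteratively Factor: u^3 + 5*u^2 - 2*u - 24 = (u + 4)*(u^2 + u - 6) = (u + 3)*(u + 4)*(u - 2)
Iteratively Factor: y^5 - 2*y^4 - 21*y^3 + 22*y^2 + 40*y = (y + 4)*(y^4 - 6*y^3 + 3*y^2 + 10*y) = (y - 5)*(y + 4)*(y^3 - y^2 - 2*y) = y*(y - 5)*(y + 4)*(y^2 - y - 2) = y*(y - 5)*(y + 1)*(y + 4)*(y - 2)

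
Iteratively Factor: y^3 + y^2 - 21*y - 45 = (y - 5)*(y^2 + 6*y + 9) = (y - 5)*(y + 3)*(y + 3)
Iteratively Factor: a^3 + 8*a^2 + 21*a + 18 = (a + 3)*(a^2 + 5*a + 6) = (a + 2)*(a + 3)*(a + 3)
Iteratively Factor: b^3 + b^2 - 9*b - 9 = (b + 1)*(b^2 - 9) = (b + 1)*(b + 3)*(b - 3)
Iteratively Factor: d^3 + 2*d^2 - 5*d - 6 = (d + 1)*(d^2 + d - 6) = (d - 2)*(d + 1)*(d + 3)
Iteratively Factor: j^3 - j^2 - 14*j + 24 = (j + 4)*(j^2 - 5*j + 6) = (j - 3)*(j + 4)*(j - 2)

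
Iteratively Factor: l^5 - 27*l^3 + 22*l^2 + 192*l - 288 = (l - 3)*(l^4 + 3*l^3 - 18*l^2 - 32*l + 96) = (l - 3)*(l - 2)*(l^3 + 5*l^2 - 8*l - 48) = (l - 3)^2*(l - 2)*(l^2 + 8*l + 16) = (l - 3)^2*(l - 2)*(l + 4)*(l + 4)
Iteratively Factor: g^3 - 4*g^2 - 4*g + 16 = (g - 2)*(g^2 - 2*g - 8) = (g - 4)*(g - 2)*(g + 2)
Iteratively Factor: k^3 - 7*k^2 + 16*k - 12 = (k - 3)*(k^2 - 4*k + 4) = (k - 3)*(k - 2)*(k - 2)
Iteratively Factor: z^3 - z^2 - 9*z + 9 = (z + 3)*(z^2 - 4*z + 3) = (z - 1)*(z + 3)*(z - 3)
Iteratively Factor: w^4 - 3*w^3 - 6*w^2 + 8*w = (w - 4)*(w^3 + w^2 - 2*w) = (w - 4)*(w + 2)*(w^2 - w) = w*(w - 4)*(w + 2)*(w - 1)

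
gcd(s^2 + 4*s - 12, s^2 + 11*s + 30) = s + 6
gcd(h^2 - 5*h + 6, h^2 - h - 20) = 1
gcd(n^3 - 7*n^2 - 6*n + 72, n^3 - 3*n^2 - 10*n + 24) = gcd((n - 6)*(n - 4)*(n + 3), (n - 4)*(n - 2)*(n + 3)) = n^2 - n - 12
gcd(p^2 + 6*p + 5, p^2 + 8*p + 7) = p + 1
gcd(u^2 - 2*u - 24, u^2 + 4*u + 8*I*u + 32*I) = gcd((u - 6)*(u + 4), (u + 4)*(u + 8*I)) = u + 4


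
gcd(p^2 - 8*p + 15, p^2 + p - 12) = p - 3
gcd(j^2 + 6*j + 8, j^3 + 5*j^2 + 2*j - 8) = j^2 + 6*j + 8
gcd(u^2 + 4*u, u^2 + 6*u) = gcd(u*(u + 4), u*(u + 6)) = u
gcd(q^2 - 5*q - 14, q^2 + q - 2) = q + 2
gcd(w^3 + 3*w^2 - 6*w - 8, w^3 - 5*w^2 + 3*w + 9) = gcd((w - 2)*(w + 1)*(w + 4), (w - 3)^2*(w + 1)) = w + 1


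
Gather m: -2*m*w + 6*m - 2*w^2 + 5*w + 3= m*(6 - 2*w) - 2*w^2 + 5*w + 3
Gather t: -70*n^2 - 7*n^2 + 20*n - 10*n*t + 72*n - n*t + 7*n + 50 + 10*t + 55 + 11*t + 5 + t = -77*n^2 + 99*n + t*(22 - 11*n) + 110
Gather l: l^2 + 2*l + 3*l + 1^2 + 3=l^2 + 5*l + 4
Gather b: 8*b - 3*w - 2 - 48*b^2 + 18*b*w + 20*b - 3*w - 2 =-48*b^2 + b*(18*w + 28) - 6*w - 4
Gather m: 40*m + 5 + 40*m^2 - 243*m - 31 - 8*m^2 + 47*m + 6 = 32*m^2 - 156*m - 20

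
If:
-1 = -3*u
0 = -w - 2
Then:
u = 1/3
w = -2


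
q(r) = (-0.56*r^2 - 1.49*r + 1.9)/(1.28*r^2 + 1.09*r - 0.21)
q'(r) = (-2.56*r - 1.09)*(-0.56*r^2 - 1.49*r + 1.9)/(1.28*r^2 + 1.09*r - 0.21)^2 + (-1.12*r - 1.49)/(1.28*r^2 + 1.09*r - 0.21) = (1.2968*r^2 - 4.6288*r - 1.7581)/(1.6384*r^4 + 2.7904*r^3 + 0.6505*r^2 - 0.4578*r + 0.0441)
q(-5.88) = -0.23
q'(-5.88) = 0.05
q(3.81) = -0.53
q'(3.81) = -0.00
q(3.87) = -0.53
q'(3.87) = -0.00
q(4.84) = -0.53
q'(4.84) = 0.01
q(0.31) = 5.52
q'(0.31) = -48.74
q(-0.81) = -10.82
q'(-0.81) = 44.37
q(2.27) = -0.49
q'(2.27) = -0.07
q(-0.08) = -6.97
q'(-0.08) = -16.52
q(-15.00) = -0.37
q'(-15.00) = 0.00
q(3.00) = -0.52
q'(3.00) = -0.02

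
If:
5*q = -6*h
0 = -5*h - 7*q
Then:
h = 0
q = 0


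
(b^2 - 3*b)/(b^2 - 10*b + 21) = b/(b - 7)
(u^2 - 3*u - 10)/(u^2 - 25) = (u + 2)/(u + 5)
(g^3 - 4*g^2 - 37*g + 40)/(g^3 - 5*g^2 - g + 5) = (g^2 - 3*g - 40)/(g^2 - 4*g - 5)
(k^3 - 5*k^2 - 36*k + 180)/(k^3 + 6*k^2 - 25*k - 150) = (k - 6)/(k + 5)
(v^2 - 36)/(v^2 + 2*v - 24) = (v - 6)/(v - 4)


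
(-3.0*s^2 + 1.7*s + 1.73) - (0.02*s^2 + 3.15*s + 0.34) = -3.02*s^2 - 1.45*s + 1.39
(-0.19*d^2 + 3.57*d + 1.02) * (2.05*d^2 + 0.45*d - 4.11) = -0.3895*d^4 + 7.233*d^3 + 4.4784*d^2 - 14.2137*d - 4.1922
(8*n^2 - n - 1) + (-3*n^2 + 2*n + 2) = 5*n^2 + n + 1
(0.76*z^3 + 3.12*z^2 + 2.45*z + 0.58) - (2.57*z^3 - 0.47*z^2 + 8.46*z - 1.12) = -1.81*z^3 + 3.59*z^2 - 6.01*z + 1.7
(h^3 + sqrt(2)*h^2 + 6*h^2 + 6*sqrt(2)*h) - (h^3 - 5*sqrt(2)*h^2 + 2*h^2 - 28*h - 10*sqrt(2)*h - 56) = 4*h^2 + 6*sqrt(2)*h^2 + 16*sqrt(2)*h + 28*h + 56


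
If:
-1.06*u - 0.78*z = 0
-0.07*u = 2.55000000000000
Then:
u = -36.43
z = 49.51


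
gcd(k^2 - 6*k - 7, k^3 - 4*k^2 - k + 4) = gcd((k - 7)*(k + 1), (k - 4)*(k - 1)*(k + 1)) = k + 1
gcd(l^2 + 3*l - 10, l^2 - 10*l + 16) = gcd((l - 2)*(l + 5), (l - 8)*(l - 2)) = l - 2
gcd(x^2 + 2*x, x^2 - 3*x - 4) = 1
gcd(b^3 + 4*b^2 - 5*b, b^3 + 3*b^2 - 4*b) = b^2 - b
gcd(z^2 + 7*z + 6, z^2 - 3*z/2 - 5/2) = z + 1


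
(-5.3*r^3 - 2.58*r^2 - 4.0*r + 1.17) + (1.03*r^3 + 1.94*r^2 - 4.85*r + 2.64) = -4.27*r^3 - 0.64*r^2 - 8.85*r + 3.81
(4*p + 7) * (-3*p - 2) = -12*p^2 - 29*p - 14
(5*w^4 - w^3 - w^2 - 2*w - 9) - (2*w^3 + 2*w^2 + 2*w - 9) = 5*w^4 - 3*w^3 - 3*w^2 - 4*w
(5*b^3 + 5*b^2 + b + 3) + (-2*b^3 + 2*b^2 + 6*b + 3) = 3*b^3 + 7*b^2 + 7*b + 6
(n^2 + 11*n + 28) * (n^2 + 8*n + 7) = n^4 + 19*n^3 + 123*n^2 + 301*n + 196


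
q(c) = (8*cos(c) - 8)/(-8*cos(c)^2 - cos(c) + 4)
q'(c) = (-16*sin(c)*cos(c) - sin(c))*(8*cos(c) - 8)/(-8*cos(c)^2 - cos(c) + 4)^2 - 8*sin(c)/(-8*cos(c)^2 - cos(c) + 4) = 8*(8*sin(c)^2 + 16*cos(c) - 11)*sin(c)/(cos(c) + 4*cos(2*c))^2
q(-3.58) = 9.22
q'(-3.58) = -29.89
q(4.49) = -2.55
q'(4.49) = 3.68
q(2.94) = 5.87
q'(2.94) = -5.79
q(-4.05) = -8.13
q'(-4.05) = -39.63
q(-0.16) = 0.02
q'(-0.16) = -0.28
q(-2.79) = 7.34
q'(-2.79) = 15.48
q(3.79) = 50.40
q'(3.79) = 1237.37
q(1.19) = -1.99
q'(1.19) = 2.15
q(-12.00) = 0.49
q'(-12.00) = 3.20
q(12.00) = 0.49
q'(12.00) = -3.20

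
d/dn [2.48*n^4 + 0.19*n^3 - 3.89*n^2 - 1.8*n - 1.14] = 9.92*n^3 + 0.57*n^2 - 7.78*n - 1.8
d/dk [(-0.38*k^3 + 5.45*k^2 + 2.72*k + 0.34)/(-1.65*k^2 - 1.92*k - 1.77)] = (0.627*k^4 + 1.4592*k^3 - 3.9582*k^2 - 18.171*k - 4.1616)/(2.7225*k^4 + 6.336*k^3 + 9.5274*k^2 + 6.7968*k + 3.1329)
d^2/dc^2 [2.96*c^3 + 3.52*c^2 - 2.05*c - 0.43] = 17.76*c + 7.04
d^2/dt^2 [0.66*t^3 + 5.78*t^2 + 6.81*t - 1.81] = 3.96*t + 11.56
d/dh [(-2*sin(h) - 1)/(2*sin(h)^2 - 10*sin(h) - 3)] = 4*(sin(h) - cos(h)^2)*cos(h)/(2*sin(h)^2 - 10*sin(h) - 3)^2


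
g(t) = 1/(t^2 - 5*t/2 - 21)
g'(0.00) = 0.01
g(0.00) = -0.05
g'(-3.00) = 0.42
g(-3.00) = -0.22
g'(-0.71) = 0.01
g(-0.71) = -0.05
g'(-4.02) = 0.39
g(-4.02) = 0.19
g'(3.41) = -0.01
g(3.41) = -0.06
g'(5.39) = -0.28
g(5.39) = -0.18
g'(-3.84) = 0.91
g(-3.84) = 0.30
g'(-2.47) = 0.10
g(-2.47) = -0.11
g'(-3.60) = 10.53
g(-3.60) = 1.04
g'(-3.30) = 2.63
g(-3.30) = -0.54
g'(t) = (5/2 - 2*t)/(t^2 - 5*t/2 - 21)^2 = 2*(5 - 4*t)/(-2*t^2 + 5*t + 42)^2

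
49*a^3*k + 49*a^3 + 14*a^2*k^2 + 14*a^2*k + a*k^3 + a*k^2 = (7*a + k)^2*(a*k + a)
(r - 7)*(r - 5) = r^2 - 12*r + 35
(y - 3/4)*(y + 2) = y^2 + 5*y/4 - 3/2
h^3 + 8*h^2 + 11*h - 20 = (h - 1)*(h + 4)*(h + 5)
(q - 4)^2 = q^2 - 8*q + 16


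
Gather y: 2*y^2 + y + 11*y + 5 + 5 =2*y^2 + 12*y + 10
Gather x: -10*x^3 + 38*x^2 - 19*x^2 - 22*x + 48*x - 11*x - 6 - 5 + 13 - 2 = -10*x^3 + 19*x^2 + 15*x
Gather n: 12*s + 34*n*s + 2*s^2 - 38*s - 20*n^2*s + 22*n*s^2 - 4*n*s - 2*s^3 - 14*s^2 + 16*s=-20*n^2*s + n*(22*s^2 + 30*s) - 2*s^3 - 12*s^2 - 10*s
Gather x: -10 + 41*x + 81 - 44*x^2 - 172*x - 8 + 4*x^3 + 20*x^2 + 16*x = 4*x^3 - 24*x^2 - 115*x + 63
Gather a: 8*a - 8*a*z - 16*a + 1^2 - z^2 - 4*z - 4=a*(-8*z - 8) - z^2 - 4*z - 3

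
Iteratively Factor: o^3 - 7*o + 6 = (o - 1)*(o^2 + o - 6) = (o - 2)*(o - 1)*(o + 3)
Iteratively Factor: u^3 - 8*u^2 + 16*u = (u - 4)*(u^2 - 4*u) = (u - 4)^2*(u)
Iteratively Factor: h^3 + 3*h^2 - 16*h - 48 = (h + 4)*(h^2 - h - 12) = (h + 3)*(h + 4)*(h - 4)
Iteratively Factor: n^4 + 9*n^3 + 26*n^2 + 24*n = (n + 3)*(n^3 + 6*n^2 + 8*n) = n*(n + 3)*(n^2 + 6*n + 8) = n*(n + 3)*(n + 4)*(n + 2)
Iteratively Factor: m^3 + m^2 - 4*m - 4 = (m + 1)*(m^2 - 4) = (m + 1)*(m + 2)*(m - 2)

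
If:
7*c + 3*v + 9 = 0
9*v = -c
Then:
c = -27/20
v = 3/20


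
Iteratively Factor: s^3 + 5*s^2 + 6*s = (s)*(s^2 + 5*s + 6) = s*(s + 2)*(s + 3)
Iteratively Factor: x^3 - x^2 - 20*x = (x + 4)*(x^2 - 5*x) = x*(x + 4)*(x - 5)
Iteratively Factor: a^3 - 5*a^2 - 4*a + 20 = (a - 2)*(a^2 - 3*a - 10) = (a - 5)*(a - 2)*(a + 2)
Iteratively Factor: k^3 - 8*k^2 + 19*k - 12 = (k - 1)*(k^2 - 7*k + 12) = (k - 3)*(k - 1)*(k - 4)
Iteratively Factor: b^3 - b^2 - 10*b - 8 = (b + 1)*(b^2 - 2*b - 8) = (b - 4)*(b + 1)*(b + 2)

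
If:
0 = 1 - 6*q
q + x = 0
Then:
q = 1/6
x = -1/6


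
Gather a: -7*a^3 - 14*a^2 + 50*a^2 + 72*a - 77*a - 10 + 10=-7*a^3 + 36*a^2 - 5*a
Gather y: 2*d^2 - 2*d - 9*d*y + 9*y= 2*d^2 - 2*d + y*(9 - 9*d)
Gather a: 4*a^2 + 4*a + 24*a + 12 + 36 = 4*a^2 + 28*a + 48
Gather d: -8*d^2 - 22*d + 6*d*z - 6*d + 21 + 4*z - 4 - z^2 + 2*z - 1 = -8*d^2 + d*(6*z - 28) - z^2 + 6*z + 16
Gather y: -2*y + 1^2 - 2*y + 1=2 - 4*y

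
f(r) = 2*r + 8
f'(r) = 2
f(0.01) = 8.02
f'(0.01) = 2.00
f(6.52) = 21.04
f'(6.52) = 2.00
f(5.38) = 18.76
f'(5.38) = 2.00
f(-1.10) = 5.80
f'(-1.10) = 2.00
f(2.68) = 13.36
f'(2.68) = 2.00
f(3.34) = 14.68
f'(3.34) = 2.00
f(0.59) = 9.18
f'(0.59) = 2.00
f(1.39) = 10.78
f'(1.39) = 2.00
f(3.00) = 14.00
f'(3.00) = 2.00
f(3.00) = 14.00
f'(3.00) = 2.00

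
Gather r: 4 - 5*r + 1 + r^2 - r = r^2 - 6*r + 5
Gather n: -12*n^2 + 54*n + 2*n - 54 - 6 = -12*n^2 + 56*n - 60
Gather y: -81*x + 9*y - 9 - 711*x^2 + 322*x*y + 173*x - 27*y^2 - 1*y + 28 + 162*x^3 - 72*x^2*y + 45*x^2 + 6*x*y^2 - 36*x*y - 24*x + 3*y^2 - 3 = 162*x^3 - 666*x^2 + 68*x + y^2*(6*x - 24) + y*(-72*x^2 + 286*x + 8) + 16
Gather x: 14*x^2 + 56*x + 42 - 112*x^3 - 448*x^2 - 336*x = -112*x^3 - 434*x^2 - 280*x + 42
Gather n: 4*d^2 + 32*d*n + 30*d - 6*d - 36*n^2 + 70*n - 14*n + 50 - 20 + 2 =4*d^2 + 24*d - 36*n^2 + n*(32*d + 56) + 32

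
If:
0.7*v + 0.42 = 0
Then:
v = -0.60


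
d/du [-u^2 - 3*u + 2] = -2*u - 3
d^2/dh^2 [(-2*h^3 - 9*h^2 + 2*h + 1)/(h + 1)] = 4*(-h^3 - 3*h^2 - 3*h - 5)/(h^3 + 3*h^2 + 3*h + 1)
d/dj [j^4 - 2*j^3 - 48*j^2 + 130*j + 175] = 4*j^3 - 6*j^2 - 96*j + 130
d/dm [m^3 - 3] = 3*m^2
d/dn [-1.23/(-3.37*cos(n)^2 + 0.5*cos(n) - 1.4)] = (8.2902*cos(n) - 0.615)*sin(n)/(3.37*cos(n)^2 - 0.5*cos(n) + 1.4)^2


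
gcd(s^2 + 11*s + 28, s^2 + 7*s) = s + 7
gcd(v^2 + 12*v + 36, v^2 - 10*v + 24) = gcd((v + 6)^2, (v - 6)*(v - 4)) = 1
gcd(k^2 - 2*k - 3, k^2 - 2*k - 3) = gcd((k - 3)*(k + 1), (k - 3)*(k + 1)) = k^2 - 2*k - 3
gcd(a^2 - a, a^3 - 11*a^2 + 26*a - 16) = a - 1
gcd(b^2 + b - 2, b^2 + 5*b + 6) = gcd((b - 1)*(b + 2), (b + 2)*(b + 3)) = b + 2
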